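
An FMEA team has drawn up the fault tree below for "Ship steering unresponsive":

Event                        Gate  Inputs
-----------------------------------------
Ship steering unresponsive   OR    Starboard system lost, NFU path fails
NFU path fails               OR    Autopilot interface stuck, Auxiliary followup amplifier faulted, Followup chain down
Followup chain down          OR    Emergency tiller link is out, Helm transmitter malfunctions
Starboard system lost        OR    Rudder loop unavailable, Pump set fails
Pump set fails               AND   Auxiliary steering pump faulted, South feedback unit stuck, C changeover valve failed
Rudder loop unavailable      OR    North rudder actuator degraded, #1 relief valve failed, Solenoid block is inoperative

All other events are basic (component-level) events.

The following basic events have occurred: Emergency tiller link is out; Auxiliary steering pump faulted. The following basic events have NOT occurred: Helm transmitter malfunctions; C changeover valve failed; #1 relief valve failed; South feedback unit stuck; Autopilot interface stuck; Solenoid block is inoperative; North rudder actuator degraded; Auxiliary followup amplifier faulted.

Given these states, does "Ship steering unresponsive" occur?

Rudder loop unavailable [OR]: North rudder actuator degraded=not, #1 relief valve failed=not, Solenoid block is inoperative=not → no input occurs → does not occur.
Pump set fails [AND]: Auxiliary steering pump faulted=occurs, South feedback unit stuck=not, C changeover valve failed=not → not all inputs occur → does not occur.
Starboard system lost [OR]: Rudder loop unavailable=not, Pump set fails=not → no input occurs → does not occur.
Followup chain down [OR]: Emergency tiller link is out=occurs, Helm transmitter malfunctions=not → at least one input occurs → occurs.
NFU path fails [OR]: Autopilot interface stuck=not, Auxiliary followup amplifier faulted=not, Followup chain down=occurs → at least one input occurs → occurs.
Ship steering unresponsive [OR]: Starboard system lost=not, NFU path fails=occurs → at least one input occurs → occurs.

Yes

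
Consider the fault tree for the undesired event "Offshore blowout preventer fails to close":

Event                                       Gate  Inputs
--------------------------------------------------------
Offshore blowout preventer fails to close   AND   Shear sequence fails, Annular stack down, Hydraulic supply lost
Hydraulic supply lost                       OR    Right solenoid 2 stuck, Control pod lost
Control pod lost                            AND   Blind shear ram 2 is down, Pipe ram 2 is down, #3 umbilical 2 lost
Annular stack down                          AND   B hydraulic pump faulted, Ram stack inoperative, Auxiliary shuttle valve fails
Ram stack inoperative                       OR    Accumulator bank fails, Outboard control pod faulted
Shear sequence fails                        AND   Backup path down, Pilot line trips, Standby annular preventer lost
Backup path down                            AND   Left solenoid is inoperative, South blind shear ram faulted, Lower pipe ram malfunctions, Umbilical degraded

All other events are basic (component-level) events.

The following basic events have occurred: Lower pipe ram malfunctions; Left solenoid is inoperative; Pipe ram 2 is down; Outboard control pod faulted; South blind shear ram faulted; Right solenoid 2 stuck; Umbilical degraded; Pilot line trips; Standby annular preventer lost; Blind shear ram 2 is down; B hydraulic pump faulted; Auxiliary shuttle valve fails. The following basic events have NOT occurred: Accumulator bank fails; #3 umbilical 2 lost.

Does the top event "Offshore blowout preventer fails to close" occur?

Backup path down [AND]: Left solenoid is inoperative=occurs, South blind shear ram faulted=occurs, Lower pipe ram malfunctions=occurs, Umbilical degraded=occurs → all inputs occur → occurs.
Shear sequence fails [AND]: Backup path down=occurs, Pilot line trips=occurs, Standby annular preventer lost=occurs → all inputs occur → occurs.
Ram stack inoperative [OR]: Accumulator bank fails=not, Outboard control pod faulted=occurs → at least one input occurs → occurs.
Annular stack down [AND]: B hydraulic pump faulted=occurs, Ram stack inoperative=occurs, Auxiliary shuttle valve fails=occurs → all inputs occur → occurs.
Control pod lost [AND]: Blind shear ram 2 is down=occurs, Pipe ram 2 is down=occurs, #3 umbilical 2 lost=not → not all inputs occur → does not occur.
Hydraulic supply lost [OR]: Right solenoid 2 stuck=occurs, Control pod lost=not → at least one input occurs → occurs.
Offshore blowout preventer fails to close [AND]: Shear sequence fails=occurs, Annular stack down=occurs, Hydraulic supply lost=occurs → all inputs occur → occurs.

Yes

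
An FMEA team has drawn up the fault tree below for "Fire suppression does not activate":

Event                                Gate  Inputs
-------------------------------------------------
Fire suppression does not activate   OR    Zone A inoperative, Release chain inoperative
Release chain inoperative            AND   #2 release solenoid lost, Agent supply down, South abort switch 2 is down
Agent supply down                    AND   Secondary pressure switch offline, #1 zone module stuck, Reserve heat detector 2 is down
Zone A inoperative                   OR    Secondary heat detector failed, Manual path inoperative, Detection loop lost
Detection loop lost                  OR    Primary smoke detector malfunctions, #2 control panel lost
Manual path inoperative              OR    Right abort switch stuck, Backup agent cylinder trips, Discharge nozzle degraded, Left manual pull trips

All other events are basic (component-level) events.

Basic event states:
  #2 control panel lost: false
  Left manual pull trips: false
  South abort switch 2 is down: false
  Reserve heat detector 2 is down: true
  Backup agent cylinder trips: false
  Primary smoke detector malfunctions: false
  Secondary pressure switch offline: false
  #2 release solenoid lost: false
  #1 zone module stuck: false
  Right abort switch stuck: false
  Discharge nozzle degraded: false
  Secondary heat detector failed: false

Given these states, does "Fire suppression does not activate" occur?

Manual path inoperative [OR]: Right abort switch stuck=not, Backup agent cylinder trips=not, Discharge nozzle degraded=not, Left manual pull trips=not → no input occurs → does not occur.
Detection loop lost [OR]: Primary smoke detector malfunctions=not, #2 control panel lost=not → no input occurs → does not occur.
Zone A inoperative [OR]: Secondary heat detector failed=not, Manual path inoperative=not, Detection loop lost=not → no input occurs → does not occur.
Agent supply down [AND]: Secondary pressure switch offline=not, #1 zone module stuck=not, Reserve heat detector 2 is down=occurs → not all inputs occur → does not occur.
Release chain inoperative [AND]: #2 release solenoid lost=not, Agent supply down=not, South abort switch 2 is down=not → not all inputs occur → does not occur.
Fire suppression does not activate [OR]: Zone A inoperative=not, Release chain inoperative=not → no input occurs → does not occur.

No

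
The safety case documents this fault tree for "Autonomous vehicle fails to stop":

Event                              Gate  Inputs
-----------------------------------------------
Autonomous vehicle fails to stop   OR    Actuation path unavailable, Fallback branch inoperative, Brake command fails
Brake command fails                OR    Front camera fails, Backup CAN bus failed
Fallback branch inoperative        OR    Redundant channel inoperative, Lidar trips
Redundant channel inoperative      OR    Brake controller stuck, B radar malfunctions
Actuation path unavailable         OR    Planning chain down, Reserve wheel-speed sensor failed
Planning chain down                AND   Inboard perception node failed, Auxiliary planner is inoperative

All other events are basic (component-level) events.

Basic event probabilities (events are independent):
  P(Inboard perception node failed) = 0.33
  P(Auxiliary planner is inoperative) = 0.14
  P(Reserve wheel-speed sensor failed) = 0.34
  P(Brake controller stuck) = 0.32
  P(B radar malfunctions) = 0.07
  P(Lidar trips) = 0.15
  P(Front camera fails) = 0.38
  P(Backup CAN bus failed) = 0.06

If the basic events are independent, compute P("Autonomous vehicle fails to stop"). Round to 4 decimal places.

P(Planning chain down) [AND] = 0.33 × 0.14 = 0.046200
P(Actuation path unavailable) [OR] = 1 − (1−0.046200) × (1−0.34) = 0.370492
P(Redundant channel inoperative) [OR] = 1 − (1−0.32) × (1−0.07) = 0.367600
P(Fallback branch inoperative) [OR] = 1 − (1−0.367600) × (1−0.15) = 0.462460
P(Brake command fails) [OR] = 1 − (1−0.38) × (1−0.06) = 0.417200
P(Autonomous vehicle fails to stop) [OR] = 1 − (1−0.370492) × (1−0.462460) × (1−0.417200) = 0.802789
Rounded to 4 decimal places: P(Autonomous vehicle fails to stop) ≈ 0.8028.

0.8028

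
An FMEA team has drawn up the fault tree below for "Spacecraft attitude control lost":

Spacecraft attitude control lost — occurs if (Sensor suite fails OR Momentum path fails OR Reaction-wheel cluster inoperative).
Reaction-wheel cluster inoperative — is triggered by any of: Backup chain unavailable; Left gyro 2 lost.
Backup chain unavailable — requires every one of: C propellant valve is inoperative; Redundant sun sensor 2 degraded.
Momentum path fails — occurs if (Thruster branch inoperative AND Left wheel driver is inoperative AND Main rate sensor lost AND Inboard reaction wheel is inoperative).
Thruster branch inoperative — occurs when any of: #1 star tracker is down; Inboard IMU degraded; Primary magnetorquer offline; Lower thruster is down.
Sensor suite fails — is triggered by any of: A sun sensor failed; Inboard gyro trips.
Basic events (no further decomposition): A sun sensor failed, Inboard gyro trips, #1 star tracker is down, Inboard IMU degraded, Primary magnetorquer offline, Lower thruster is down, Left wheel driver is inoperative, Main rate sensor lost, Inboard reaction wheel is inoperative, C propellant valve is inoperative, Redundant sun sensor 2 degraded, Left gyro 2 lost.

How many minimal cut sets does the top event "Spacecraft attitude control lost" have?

8

Sensor suite fails [OR]: union of children's cut sets → 2 cut set(s).
Thruster branch inoperative [OR]: union of children's cut sets → 4 cut set(s).
Momentum path fails [AND]: one cut set from each child combined → 4 × 1 × 1 × 1 = 4 cut set(s).
Backup chain unavailable [AND]: one cut set from each child combined → 1 × 1 = 1 cut set(s).
Reaction-wheel cluster inoperative [OR]: union of children's cut sets → 2 cut set(s).
Spacecraft attitude control lost [OR]: union of children's cut sets → 8 cut set(s).
Minimal cut sets: {A sun sensor failed}; {Inboard gyro trips}; {#1 star tracker is down, Inboard reaction wheel is inoperative, Left wheel driver is inoperative, Main rate sensor lost}; {Inboard IMU degraded, Inboard reaction wheel is inoperative, Left wheel driver is inoperative, Main rate sensor lost}; {Inboard reaction wheel is inoperative, Left wheel driver is inoperative, Main rate sensor lost, Primary magnetorquer offline}; {Inboard reaction wheel is inoperative, Left wheel driver is inoperative, Lower thruster is down, Main rate sensor lost}; {C propellant valve is inoperative, Redundant sun sensor 2 degraded}; {Left gyro 2 lost}.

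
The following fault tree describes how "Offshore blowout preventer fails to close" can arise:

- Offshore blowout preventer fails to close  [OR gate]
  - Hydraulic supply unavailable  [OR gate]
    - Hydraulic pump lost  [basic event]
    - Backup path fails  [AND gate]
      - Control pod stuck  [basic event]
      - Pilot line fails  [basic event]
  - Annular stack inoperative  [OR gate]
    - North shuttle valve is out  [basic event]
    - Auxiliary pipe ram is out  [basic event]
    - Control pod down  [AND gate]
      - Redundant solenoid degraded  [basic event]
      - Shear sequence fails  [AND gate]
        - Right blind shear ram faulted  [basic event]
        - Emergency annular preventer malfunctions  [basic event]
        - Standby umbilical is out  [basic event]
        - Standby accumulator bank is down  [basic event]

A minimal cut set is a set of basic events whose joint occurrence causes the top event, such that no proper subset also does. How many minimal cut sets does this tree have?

Backup path fails [AND]: one cut set from each child combined → 1 × 1 = 1 cut set(s).
Hydraulic supply unavailable [OR]: union of children's cut sets → 2 cut set(s).
Shear sequence fails [AND]: one cut set from each child combined → 1 × 1 × 1 × 1 = 1 cut set(s).
Control pod down [AND]: one cut set from each child combined → 1 × 1 = 1 cut set(s).
Annular stack inoperative [OR]: union of children's cut sets → 3 cut set(s).
Offshore blowout preventer fails to close [OR]: union of children's cut sets → 5 cut set(s).
Minimal cut sets: {Hydraulic pump lost}; {Control pod stuck, Pilot line fails}; {North shuttle valve is out}; {Auxiliary pipe ram is out}; {Emergency annular preventer malfunctions, Redundant solenoid degraded, Right blind shear ram faulted, Standby accumulator bank is down, Standby umbilical is out}.

5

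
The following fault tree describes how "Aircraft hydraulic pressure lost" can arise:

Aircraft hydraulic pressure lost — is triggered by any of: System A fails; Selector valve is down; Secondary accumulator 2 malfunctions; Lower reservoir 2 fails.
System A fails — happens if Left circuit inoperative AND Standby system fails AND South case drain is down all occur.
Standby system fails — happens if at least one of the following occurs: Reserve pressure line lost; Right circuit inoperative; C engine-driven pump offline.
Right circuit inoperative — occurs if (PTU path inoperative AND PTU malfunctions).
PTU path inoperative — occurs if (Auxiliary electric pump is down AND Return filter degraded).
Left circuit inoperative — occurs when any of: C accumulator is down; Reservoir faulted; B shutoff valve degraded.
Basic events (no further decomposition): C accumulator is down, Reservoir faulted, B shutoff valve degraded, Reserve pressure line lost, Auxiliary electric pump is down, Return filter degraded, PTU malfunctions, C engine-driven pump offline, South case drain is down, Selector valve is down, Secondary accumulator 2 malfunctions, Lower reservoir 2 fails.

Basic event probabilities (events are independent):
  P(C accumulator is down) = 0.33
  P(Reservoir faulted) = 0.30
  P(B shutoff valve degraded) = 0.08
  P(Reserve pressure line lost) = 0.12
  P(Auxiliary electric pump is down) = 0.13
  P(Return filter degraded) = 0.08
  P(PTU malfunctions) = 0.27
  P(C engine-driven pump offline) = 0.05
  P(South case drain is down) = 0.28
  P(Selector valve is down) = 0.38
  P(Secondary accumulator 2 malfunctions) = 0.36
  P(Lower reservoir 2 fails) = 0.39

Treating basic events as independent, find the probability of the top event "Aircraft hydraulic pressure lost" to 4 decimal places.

P(Left circuit inoperative) [OR] = 1 − (1−0.33) × (1−0.30) × (1−0.08) = 0.568520
P(PTU path inoperative) [AND] = 0.13 × 0.08 = 0.010400
P(Right circuit inoperative) [AND] = 0.010400 × 0.27 = 0.002808
P(Standby system fails) [OR] = 1 − (1−0.12) × (1−0.002808) × (1−0.05) = 0.166347
P(System A fails) [AND] = 0.568520 × 0.166347 × 0.28 = 0.026480
P(Aircraft hydraulic pressure lost) [OR] = 1 − (1−0.026480) × (1−0.38) × (1−0.36) × (1−0.39) = 0.764361
Rounded to 4 decimal places: P(Aircraft hydraulic pressure lost) ≈ 0.7644.

0.7644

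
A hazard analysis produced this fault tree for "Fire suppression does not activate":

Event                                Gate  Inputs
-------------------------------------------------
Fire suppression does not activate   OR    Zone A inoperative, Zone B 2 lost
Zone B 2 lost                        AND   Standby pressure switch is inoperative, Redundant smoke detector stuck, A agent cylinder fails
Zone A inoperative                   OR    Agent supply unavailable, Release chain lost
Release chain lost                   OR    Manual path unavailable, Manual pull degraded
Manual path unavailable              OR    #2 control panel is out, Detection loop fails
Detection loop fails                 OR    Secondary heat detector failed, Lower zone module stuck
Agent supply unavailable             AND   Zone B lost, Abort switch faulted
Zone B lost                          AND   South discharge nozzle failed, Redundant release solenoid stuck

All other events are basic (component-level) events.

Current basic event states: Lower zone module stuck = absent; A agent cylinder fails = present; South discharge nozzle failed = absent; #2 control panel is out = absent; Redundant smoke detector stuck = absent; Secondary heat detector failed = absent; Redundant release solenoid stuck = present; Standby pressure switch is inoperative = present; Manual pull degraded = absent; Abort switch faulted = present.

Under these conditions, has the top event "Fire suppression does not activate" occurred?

Zone B lost [AND]: South discharge nozzle failed=not, Redundant release solenoid stuck=occurs → not all inputs occur → does not occur.
Agent supply unavailable [AND]: Zone B lost=not, Abort switch faulted=occurs → not all inputs occur → does not occur.
Detection loop fails [OR]: Secondary heat detector failed=not, Lower zone module stuck=not → no input occurs → does not occur.
Manual path unavailable [OR]: #2 control panel is out=not, Detection loop fails=not → no input occurs → does not occur.
Release chain lost [OR]: Manual path unavailable=not, Manual pull degraded=not → no input occurs → does not occur.
Zone A inoperative [OR]: Agent supply unavailable=not, Release chain lost=not → no input occurs → does not occur.
Zone B 2 lost [AND]: Standby pressure switch is inoperative=occurs, Redundant smoke detector stuck=not, A agent cylinder fails=occurs → not all inputs occur → does not occur.
Fire suppression does not activate [OR]: Zone A inoperative=not, Zone B 2 lost=not → no input occurs → does not occur.

No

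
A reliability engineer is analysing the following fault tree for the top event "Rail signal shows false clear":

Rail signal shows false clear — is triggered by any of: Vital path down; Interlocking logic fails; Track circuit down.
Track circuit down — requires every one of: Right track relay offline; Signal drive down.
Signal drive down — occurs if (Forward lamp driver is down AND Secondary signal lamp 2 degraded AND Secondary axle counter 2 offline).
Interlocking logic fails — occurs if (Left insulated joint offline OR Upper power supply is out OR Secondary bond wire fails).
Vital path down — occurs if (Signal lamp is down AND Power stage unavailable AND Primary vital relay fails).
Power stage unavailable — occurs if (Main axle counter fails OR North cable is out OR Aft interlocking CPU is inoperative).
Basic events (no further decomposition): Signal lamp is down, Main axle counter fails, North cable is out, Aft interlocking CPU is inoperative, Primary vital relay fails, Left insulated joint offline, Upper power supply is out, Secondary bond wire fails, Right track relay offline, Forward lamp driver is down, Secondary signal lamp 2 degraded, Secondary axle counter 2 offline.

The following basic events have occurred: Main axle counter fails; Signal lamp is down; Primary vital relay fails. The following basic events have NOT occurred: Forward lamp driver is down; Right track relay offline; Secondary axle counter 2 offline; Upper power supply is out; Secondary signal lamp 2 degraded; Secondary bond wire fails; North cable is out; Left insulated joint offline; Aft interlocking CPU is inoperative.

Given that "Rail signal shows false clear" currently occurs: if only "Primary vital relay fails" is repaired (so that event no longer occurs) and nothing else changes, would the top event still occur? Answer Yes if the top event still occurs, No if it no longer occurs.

Counterfactual: set "Primary vital relay fails" to not occurred.
Power stage unavailable [OR]: Main axle counter fails=occurs, North cable is out=not, Aft interlocking CPU is inoperative=not → at least one input occurs → occurs.
Vital path down [AND]: Signal lamp is down=occurs, Power stage unavailable=occurs, Primary vital relay fails=not → not all inputs occur → does not occur.
Interlocking logic fails [OR]: Left insulated joint offline=not, Upper power supply is out=not, Secondary bond wire fails=not → no input occurs → does not occur.
Signal drive down [AND]: Forward lamp driver is down=not, Secondary signal lamp 2 degraded=not, Secondary axle counter 2 offline=not → not all inputs occur → does not occur.
Track circuit down [AND]: Right track relay offline=not, Signal drive down=not → not all inputs occur → does not occur.
Rail signal shows false clear [OR]: Vital path down=not, Interlocking logic fails=not, Track circuit down=not → no input occurs → does not occur.

No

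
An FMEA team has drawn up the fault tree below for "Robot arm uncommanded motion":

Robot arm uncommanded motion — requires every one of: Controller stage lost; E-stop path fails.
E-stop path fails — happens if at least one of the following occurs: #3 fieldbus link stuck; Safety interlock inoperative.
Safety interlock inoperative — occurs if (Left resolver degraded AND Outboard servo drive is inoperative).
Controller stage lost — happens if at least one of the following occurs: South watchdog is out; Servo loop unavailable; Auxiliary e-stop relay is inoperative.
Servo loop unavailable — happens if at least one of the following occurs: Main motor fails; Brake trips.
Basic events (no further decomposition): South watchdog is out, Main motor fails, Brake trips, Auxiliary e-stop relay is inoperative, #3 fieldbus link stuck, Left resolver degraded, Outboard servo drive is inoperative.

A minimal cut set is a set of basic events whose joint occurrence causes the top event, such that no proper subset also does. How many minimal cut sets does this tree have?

Servo loop unavailable [OR]: union of children's cut sets → 2 cut set(s).
Controller stage lost [OR]: union of children's cut sets → 4 cut set(s).
Safety interlock inoperative [AND]: one cut set from each child combined → 1 × 1 = 1 cut set(s).
E-stop path fails [OR]: union of children's cut sets → 2 cut set(s).
Robot arm uncommanded motion [AND]: one cut set from each child combined → 4 × 2 = 8 cut set(s).
Minimal cut sets: {#3 fieldbus link stuck, South watchdog is out}; {Left resolver degraded, Outboard servo drive is inoperative, South watchdog is out}; {#3 fieldbus link stuck, Main motor fails}; {Left resolver degraded, Main motor fails, Outboard servo drive is inoperative}; {#3 fieldbus link stuck, Brake trips}; {Brake trips, Left resolver degraded, Outboard servo drive is inoperative}; {#3 fieldbus link stuck, Auxiliary e-stop relay is inoperative}; {Auxiliary e-stop relay is inoperative, Left resolver degraded, Outboard servo drive is inoperative}.

8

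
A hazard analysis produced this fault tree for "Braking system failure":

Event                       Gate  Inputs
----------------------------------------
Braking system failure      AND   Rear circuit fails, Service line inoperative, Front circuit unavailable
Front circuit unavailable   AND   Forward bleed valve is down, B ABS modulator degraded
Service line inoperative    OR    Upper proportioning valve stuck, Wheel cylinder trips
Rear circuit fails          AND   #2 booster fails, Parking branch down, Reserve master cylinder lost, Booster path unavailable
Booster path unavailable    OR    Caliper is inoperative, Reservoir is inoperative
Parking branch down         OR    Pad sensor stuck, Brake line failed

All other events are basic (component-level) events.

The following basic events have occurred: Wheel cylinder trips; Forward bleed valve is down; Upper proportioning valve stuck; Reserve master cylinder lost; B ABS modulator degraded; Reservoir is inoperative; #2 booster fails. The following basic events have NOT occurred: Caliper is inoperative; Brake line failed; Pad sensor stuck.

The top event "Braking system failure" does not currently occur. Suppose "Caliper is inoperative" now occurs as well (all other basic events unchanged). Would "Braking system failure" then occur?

No

Counterfactual: set "Caliper is inoperative" to occurred.
Parking branch down [OR]: Pad sensor stuck=not, Brake line failed=not → no input occurs → does not occur.
Booster path unavailable [OR]: Caliper is inoperative=occurs, Reservoir is inoperative=occurs → at least one input occurs → occurs.
Rear circuit fails [AND]: #2 booster fails=occurs, Parking branch down=not, Reserve master cylinder lost=occurs, Booster path unavailable=occurs → not all inputs occur → does not occur.
Service line inoperative [OR]: Upper proportioning valve stuck=occurs, Wheel cylinder trips=occurs → at least one input occurs → occurs.
Front circuit unavailable [AND]: Forward bleed valve is down=occurs, B ABS modulator degraded=occurs → all inputs occur → occurs.
Braking system failure [AND]: Rear circuit fails=not, Service line inoperative=occurs, Front circuit unavailable=occurs → not all inputs occur → does not occur.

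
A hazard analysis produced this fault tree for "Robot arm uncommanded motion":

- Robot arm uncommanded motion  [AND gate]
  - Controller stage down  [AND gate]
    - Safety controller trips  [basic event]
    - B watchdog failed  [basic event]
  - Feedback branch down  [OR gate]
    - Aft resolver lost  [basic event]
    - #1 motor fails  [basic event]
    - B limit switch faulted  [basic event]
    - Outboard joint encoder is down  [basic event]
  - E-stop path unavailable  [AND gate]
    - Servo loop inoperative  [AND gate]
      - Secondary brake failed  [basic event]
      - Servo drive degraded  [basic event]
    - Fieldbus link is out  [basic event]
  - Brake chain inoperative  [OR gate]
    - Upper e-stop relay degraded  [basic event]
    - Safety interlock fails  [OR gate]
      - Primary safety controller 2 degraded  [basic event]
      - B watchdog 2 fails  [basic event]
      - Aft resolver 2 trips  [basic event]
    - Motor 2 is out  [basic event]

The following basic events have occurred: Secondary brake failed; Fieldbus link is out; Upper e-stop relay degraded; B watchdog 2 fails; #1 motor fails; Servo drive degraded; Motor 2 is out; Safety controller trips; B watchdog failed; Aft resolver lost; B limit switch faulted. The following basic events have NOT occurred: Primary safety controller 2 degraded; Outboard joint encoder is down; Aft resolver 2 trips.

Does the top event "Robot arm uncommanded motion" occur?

Yes

Controller stage down [AND]: Safety controller trips=occurs, B watchdog failed=occurs → all inputs occur → occurs.
Feedback branch down [OR]: Aft resolver lost=occurs, #1 motor fails=occurs, B limit switch faulted=occurs, Outboard joint encoder is down=not → at least one input occurs → occurs.
Servo loop inoperative [AND]: Secondary brake failed=occurs, Servo drive degraded=occurs → all inputs occur → occurs.
E-stop path unavailable [AND]: Servo loop inoperative=occurs, Fieldbus link is out=occurs → all inputs occur → occurs.
Safety interlock fails [OR]: Primary safety controller 2 degraded=not, B watchdog 2 fails=occurs, Aft resolver 2 trips=not → at least one input occurs → occurs.
Brake chain inoperative [OR]: Upper e-stop relay degraded=occurs, Safety interlock fails=occurs, Motor 2 is out=occurs → at least one input occurs → occurs.
Robot arm uncommanded motion [AND]: Controller stage down=occurs, Feedback branch down=occurs, E-stop path unavailable=occurs, Brake chain inoperative=occurs → all inputs occur → occurs.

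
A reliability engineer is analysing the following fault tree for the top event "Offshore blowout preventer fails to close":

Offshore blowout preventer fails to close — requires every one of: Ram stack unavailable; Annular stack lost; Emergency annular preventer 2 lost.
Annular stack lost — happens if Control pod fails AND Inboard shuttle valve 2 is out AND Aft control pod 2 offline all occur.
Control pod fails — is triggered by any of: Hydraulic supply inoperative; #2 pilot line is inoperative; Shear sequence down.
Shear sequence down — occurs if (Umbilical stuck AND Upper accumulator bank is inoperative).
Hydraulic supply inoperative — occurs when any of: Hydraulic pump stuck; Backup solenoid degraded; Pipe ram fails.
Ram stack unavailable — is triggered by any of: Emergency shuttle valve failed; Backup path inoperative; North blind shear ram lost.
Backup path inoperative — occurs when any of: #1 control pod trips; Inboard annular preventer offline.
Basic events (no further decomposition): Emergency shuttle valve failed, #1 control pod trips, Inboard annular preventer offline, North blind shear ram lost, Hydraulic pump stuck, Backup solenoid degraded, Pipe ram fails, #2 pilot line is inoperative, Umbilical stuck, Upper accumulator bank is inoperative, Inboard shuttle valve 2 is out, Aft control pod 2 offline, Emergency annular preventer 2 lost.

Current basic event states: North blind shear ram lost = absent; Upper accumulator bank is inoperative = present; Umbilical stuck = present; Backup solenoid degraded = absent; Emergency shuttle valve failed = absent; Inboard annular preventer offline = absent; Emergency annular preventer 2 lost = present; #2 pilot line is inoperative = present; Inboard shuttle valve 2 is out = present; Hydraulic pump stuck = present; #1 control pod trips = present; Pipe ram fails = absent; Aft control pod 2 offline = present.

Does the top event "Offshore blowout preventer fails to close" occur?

Backup path inoperative [OR]: #1 control pod trips=occurs, Inboard annular preventer offline=not → at least one input occurs → occurs.
Ram stack unavailable [OR]: Emergency shuttle valve failed=not, Backup path inoperative=occurs, North blind shear ram lost=not → at least one input occurs → occurs.
Hydraulic supply inoperative [OR]: Hydraulic pump stuck=occurs, Backup solenoid degraded=not, Pipe ram fails=not → at least one input occurs → occurs.
Shear sequence down [AND]: Umbilical stuck=occurs, Upper accumulator bank is inoperative=occurs → all inputs occur → occurs.
Control pod fails [OR]: Hydraulic supply inoperative=occurs, #2 pilot line is inoperative=occurs, Shear sequence down=occurs → at least one input occurs → occurs.
Annular stack lost [AND]: Control pod fails=occurs, Inboard shuttle valve 2 is out=occurs, Aft control pod 2 offline=occurs → all inputs occur → occurs.
Offshore blowout preventer fails to close [AND]: Ram stack unavailable=occurs, Annular stack lost=occurs, Emergency annular preventer 2 lost=occurs → all inputs occur → occurs.

Yes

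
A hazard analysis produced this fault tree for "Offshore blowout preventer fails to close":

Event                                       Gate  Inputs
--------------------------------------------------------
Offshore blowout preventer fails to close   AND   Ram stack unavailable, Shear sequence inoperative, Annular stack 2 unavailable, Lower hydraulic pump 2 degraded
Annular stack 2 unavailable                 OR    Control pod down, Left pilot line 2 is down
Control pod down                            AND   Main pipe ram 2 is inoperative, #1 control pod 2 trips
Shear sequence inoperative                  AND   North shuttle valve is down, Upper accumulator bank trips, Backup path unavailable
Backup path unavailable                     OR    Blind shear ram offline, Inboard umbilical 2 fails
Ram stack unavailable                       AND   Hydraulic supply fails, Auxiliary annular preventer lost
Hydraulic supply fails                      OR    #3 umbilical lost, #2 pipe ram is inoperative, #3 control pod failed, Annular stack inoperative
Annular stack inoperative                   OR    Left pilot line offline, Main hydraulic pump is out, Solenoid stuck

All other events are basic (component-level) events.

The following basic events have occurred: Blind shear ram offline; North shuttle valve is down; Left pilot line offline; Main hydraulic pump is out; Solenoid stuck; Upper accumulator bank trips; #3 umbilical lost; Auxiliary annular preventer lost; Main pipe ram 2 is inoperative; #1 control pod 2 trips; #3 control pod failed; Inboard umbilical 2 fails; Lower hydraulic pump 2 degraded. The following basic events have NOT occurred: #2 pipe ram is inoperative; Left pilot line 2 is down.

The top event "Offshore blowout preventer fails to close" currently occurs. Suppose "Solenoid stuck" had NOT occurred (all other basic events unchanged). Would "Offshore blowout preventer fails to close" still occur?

Counterfactual: set "Solenoid stuck" to not occurred.
Annular stack inoperative [OR]: Left pilot line offline=occurs, Main hydraulic pump is out=occurs, Solenoid stuck=not → at least one input occurs → occurs.
Hydraulic supply fails [OR]: #3 umbilical lost=occurs, #2 pipe ram is inoperative=not, #3 control pod failed=occurs, Annular stack inoperative=occurs → at least one input occurs → occurs.
Ram stack unavailable [AND]: Hydraulic supply fails=occurs, Auxiliary annular preventer lost=occurs → all inputs occur → occurs.
Backup path unavailable [OR]: Blind shear ram offline=occurs, Inboard umbilical 2 fails=occurs → at least one input occurs → occurs.
Shear sequence inoperative [AND]: North shuttle valve is down=occurs, Upper accumulator bank trips=occurs, Backup path unavailable=occurs → all inputs occur → occurs.
Control pod down [AND]: Main pipe ram 2 is inoperative=occurs, #1 control pod 2 trips=occurs → all inputs occur → occurs.
Annular stack 2 unavailable [OR]: Control pod down=occurs, Left pilot line 2 is down=not → at least one input occurs → occurs.
Offshore blowout preventer fails to close [AND]: Ram stack unavailable=occurs, Shear sequence inoperative=occurs, Annular stack 2 unavailable=occurs, Lower hydraulic pump 2 degraded=occurs → all inputs occur → occurs.

Yes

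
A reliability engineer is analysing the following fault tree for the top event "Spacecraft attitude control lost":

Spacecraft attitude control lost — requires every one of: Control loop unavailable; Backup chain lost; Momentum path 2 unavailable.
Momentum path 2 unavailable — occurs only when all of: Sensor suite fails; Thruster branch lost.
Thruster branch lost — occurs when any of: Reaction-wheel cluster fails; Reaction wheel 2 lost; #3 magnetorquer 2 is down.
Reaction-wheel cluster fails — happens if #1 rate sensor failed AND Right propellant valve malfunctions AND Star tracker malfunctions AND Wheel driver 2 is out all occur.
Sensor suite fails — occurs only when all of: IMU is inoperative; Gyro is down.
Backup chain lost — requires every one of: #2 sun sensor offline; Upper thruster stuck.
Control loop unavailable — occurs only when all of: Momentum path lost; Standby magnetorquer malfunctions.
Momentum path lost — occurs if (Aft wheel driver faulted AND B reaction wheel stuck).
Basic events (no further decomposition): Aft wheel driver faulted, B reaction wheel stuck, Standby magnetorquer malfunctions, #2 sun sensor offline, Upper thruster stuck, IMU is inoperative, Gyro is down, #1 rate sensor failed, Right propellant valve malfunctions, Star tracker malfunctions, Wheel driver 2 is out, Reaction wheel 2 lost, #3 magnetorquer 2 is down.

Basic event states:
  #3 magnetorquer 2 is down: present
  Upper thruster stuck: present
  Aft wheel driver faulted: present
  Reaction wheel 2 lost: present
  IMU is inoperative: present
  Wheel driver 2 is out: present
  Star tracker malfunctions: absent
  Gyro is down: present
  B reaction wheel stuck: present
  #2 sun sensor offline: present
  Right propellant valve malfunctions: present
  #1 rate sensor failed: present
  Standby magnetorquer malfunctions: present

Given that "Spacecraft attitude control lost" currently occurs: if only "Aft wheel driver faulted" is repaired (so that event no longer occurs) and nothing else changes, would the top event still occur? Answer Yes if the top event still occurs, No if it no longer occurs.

No

Counterfactual: set "Aft wheel driver faulted" to not occurred.
Momentum path lost [AND]: Aft wheel driver faulted=not, B reaction wheel stuck=occurs → not all inputs occur → does not occur.
Control loop unavailable [AND]: Momentum path lost=not, Standby magnetorquer malfunctions=occurs → not all inputs occur → does not occur.
Backup chain lost [AND]: #2 sun sensor offline=occurs, Upper thruster stuck=occurs → all inputs occur → occurs.
Sensor suite fails [AND]: IMU is inoperative=occurs, Gyro is down=occurs → all inputs occur → occurs.
Reaction-wheel cluster fails [AND]: #1 rate sensor failed=occurs, Right propellant valve malfunctions=occurs, Star tracker malfunctions=not, Wheel driver 2 is out=occurs → not all inputs occur → does not occur.
Thruster branch lost [OR]: Reaction-wheel cluster fails=not, Reaction wheel 2 lost=occurs, #3 magnetorquer 2 is down=occurs → at least one input occurs → occurs.
Momentum path 2 unavailable [AND]: Sensor suite fails=occurs, Thruster branch lost=occurs → all inputs occur → occurs.
Spacecraft attitude control lost [AND]: Control loop unavailable=not, Backup chain lost=occurs, Momentum path 2 unavailable=occurs → not all inputs occur → does not occur.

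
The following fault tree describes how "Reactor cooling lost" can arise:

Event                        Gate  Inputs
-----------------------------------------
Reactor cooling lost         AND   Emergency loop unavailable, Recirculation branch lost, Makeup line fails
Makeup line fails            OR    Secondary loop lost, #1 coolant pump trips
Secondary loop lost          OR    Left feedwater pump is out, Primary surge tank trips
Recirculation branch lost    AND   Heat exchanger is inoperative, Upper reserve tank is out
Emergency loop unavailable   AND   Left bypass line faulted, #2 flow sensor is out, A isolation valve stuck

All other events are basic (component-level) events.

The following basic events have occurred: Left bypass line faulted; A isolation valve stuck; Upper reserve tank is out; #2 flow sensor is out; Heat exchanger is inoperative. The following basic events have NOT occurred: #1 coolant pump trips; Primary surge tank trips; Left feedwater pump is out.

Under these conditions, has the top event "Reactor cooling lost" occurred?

Emergency loop unavailable [AND]: Left bypass line faulted=occurs, #2 flow sensor is out=occurs, A isolation valve stuck=occurs → all inputs occur → occurs.
Recirculation branch lost [AND]: Heat exchanger is inoperative=occurs, Upper reserve tank is out=occurs → all inputs occur → occurs.
Secondary loop lost [OR]: Left feedwater pump is out=not, Primary surge tank trips=not → no input occurs → does not occur.
Makeup line fails [OR]: Secondary loop lost=not, #1 coolant pump trips=not → no input occurs → does not occur.
Reactor cooling lost [AND]: Emergency loop unavailable=occurs, Recirculation branch lost=occurs, Makeup line fails=not → not all inputs occur → does not occur.

No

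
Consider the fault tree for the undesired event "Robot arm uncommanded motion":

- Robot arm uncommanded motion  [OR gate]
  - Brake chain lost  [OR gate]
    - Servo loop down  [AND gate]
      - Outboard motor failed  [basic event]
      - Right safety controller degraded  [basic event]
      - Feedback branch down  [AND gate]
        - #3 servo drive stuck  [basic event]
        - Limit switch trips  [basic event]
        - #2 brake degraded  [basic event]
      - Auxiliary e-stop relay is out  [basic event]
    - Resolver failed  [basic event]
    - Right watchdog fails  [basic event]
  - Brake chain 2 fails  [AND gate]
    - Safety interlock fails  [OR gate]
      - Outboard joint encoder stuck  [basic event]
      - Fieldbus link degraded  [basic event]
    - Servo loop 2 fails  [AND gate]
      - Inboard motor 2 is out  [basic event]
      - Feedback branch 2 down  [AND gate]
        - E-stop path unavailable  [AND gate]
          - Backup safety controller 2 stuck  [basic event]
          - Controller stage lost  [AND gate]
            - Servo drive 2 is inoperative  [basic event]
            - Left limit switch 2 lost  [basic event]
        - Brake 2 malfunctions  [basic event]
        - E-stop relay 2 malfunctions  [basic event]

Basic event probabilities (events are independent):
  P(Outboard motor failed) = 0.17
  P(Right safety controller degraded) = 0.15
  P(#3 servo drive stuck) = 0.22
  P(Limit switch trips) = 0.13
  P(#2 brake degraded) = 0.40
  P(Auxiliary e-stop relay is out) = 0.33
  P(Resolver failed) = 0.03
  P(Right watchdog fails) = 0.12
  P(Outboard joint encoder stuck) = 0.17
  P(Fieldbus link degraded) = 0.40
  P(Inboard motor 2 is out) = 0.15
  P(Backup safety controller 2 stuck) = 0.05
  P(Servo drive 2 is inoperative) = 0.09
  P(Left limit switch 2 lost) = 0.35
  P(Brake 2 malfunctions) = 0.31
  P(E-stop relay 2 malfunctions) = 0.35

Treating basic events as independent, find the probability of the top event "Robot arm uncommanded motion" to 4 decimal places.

0.1465

P(Feedback branch down) [AND] = 0.22 × 0.13 × 0.40 = 0.011440
P(Servo loop down) [AND] = 0.17 × 0.15 × 0.011440 × 0.33 = 0.000096
P(Brake chain lost) [OR] = 1 − (1−0.000096) × (1−0.03) × (1−0.12) = 0.146482
P(Safety interlock fails) [OR] = 1 − (1−0.17) × (1−0.40) = 0.502000
P(Controller stage lost) [AND] = 0.09 × 0.35 = 0.031500
P(E-stop path unavailable) [AND] = 0.05 × 0.031500 = 0.001575
P(Feedback branch 2 down) [AND] = 0.001575 × 0.31 × 0.35 = 0.000171
P(Servo loop 2 fails) [AND] = 0.15 × 0.000171 = 0.000026
P(Brake chain 2 fails) [AND] = 0.502000 × 0.000026 = 0.000013
P(Robot arm uncommanded motion) [OR] = 1 − (1−0.146482) × (1−0.000013) = 0.146493
Rounded to 4 decimal places: P(Robot arm uncommanded motion) ≈ 0.1465.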